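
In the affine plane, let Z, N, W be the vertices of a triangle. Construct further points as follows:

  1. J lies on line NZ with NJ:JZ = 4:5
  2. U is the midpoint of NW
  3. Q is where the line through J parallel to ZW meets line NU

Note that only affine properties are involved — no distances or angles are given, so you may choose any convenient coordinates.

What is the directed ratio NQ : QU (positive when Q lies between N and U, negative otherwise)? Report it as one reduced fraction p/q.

NQ:QU = 8

Set Z = (0, 0), N = (1, 0), W = (0, 1); any affine frame gives the same invariant.
1. J lies on line NZ with NJ:JZ = 4:5 ⇒ J = (5/9, 0)
2. U is the midpoint of NW ⇒ U = (1/2, 1/2)
3. Q is where the line through J parallel to ZW meets line NU ⇒ Q = (5/9, 4/9)
Q = N + t·(U−N) with t = 8/9, so NQ:QU = t:(1−t) = 8/9:1/9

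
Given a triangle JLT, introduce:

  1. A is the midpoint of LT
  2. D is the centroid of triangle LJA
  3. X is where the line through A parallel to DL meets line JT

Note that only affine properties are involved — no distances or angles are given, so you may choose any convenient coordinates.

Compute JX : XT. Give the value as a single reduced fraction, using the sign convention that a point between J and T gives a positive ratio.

JX:XT = 2

Assign J = (0, 0), L = (1, 0), T = (0, 1) — the answer is frame-independent, so this choice is without loss of generality.
1. A is the midpoint of LT ⇒ A = (1/2, 1/2)
2. D is the centroid of triangle LJA ⇒ D = (1/2, 1/6)
3. X is where the line through A parallel to DL meets line JT ⇒ X = (0, 2/3)
X = J + t·(T−J) with t = 2/3, so JX:XT = t:(1−t) = 2/3:1/3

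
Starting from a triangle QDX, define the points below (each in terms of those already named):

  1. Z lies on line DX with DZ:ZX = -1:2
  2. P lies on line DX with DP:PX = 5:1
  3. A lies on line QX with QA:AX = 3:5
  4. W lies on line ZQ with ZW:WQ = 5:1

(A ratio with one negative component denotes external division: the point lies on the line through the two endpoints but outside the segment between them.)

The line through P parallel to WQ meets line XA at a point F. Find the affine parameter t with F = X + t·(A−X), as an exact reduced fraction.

t = 2/15

Choose coordinates Q = (0, 0), D = (1, 0), X = (0, 1).
1. Z lies on line DX with DZ:ZX = -1:2 ⇒ Z = (2, -1)
2. P lies on line DX with DP:PX = 5:1 ⇒ P = (1/6, 5/6)
3. A lies on line QX with QA:AX = 3:5 ⇒ A = (0, 3/8)
4. W lies on line ZQ with ZW:WQ = 5:1 ⇒ W = (1/3, -1/6)
through P parallel to WQ: direction (-1/3, 1/6); meets XA at F = (0, 11/12)
F = X + t·(A−X) with t = 2/15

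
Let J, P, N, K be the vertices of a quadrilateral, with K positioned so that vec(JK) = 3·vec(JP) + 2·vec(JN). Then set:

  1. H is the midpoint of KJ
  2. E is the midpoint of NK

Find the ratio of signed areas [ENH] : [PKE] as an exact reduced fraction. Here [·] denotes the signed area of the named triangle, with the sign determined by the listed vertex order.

Work in coordinates with J = (0, 0), P = (1, 0), N = (0, 1), K = (3, 2).
1. H is the midpoint of KJ ⇒ H = (3/2, 1)
2. E is the midpoint of NK ⇒ E = (3/2, 3/2)
2·[ENH] = 3/4, 2·[PKE] = 2
[ENH]:[PKE] = 3/4:2 = 3/8

[ENH]:[PKE] = 3/8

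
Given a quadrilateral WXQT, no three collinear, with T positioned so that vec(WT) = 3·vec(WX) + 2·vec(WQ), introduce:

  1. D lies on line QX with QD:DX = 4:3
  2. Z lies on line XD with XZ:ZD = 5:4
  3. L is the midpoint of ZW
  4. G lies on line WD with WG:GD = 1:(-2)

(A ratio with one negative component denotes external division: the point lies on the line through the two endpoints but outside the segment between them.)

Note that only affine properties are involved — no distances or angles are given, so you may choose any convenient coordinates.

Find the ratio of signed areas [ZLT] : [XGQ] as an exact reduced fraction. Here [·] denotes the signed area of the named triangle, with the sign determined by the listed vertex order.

Choose coordinates W = (0, 0), X = (1, 0), Q = (0, 1), T = (3, 2).
1. D lies on line QX with QD:DX = 4:3 ⇒ D = (4/7, 3/7)
2. Z lies on line XD with XZ:ZD = 5:4 ⇒ Z = (16/21, 5/21)
3. L is the midpoint of ZW ⇒ L = (8/21, 5/42)
4. G lies on line WD with WG:GD = 1:(-2) ⇒ G = (-4/7, -3/7)
2·[ZLT] = -17/42, 2·[XGQ] = -2
[ZLT]:[XGQ] = -17/42:-2 = 17/84

[ZLT]:[XGQ] = 17/84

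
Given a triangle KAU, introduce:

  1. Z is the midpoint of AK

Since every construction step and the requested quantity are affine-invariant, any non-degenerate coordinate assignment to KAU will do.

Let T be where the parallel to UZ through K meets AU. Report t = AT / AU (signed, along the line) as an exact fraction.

Work in coordinates with K = (0, 0), A = (1, 0), U = (0, 1).
1. Z is the midpoint of AK ⇒ Z = (1/2, 0)
through K parallel to UZ: direction (1/2, -1); meets AU at T = (-1, 2)
T = A + t·(U−A) with t = 2

t = 2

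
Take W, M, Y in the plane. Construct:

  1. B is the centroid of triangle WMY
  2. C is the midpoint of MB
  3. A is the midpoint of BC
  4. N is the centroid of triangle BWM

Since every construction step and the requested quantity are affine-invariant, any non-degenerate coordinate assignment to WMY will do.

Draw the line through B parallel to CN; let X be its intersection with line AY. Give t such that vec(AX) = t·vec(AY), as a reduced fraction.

Assign W = (0, 0), M = (1, 0), Y = (0, 1) — the answer is frame-independent, so this choice is without loss of generality.
1. B is the centroid of triangle WMY ⇒ B = (1/3, 1/3)
2. C is the midpoint of MB ⇒ C = (2/3, 1/6)
3. A is the midpoint of BC ⇒ A = (1/2, 1/4)
4. N is the centroid of triangle BWM ⇒ N = (4/9, 1/9)
through B parallel to CN: direction (-2/9, -1/18); meets AY at X = (3/7, 5/14)
X = A + t·(Y−A) with t = 1/7

t = 1/7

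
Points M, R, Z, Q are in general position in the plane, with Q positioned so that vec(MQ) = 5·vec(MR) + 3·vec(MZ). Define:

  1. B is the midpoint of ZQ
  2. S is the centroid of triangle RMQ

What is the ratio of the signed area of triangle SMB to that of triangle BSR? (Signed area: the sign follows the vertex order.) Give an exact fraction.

Assign M = (0, 0), R = (1, 0), Z = (0, 1), Q = (5, 3) — the answer is frame-independent, so this choice is without loss of generality.
1. B is the midpoint of ZQ ⇒ B = (5/2, 2)
2. S is the centroid of triangle RMQ ⇒ S = (2, 1)
2·[SMB] = -3/2, 2·[BSR] = -1/2
[SMB]:[BSR] = -3/2:-1/2 = 3

[SMB]:[BSR] = 3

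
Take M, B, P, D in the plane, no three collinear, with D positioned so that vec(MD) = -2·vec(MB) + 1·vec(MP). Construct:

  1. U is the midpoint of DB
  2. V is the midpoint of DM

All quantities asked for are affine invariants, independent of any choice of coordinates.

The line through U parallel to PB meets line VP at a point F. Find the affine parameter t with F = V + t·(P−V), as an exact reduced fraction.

t = 1/3

Work in coordinates with M = (0, 0), B = (1, 0), P = (0, 1), D = (-2, 1).
1. U is the midpoint of DB ⇒ U = (-1/2, 1/2)
2. V is the midpoint of DM ⇒ V = (-1, 1/2)
through U parallel to PB: direction (1, -1); meets VP at F = (-2/3, 2/3)
F = V + t·(P−V) with t = 1/3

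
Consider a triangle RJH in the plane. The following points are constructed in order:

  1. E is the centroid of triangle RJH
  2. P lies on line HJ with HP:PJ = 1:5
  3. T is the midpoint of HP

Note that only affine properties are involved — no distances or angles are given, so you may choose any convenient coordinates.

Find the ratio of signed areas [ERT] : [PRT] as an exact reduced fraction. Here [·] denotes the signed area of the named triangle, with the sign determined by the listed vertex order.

Work in coordinates with R = (0, 0), J = (1, 0), H = (0, 1).
1. E is the centroid of triangle RJH ⇒ E = (1/3, 1/3)
2. P lies on line HJ with HP:PJ = 1:5 ⇒ P = (1/6, 5/6)
3. T is the midpoint of HP ⇒ T = (1/12, 11/12)
2·[ERT] = -5/18, 2·[PRT] = -1/12
[ERT]:[PRT] = -5/18:-1/12 = 10/3

[ERT]:[PRT] = 10/3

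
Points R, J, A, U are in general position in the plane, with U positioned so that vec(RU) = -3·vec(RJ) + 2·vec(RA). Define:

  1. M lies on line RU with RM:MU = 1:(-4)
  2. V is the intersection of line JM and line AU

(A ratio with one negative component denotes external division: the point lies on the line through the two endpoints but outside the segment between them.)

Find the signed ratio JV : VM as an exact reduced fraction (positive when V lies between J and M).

Set R = (0, 0), J = (1, 0), A = (0, 1), U = (-3, 2); any affine frame gives the same invariant.
1. M lies on line RU with RM:MU = 1:(-4) ⇒ M = (1, -2/3)
2. V is the intersection of line JM and line AU ⇒ V = (1, 2/3)
V = J + t·(M−J) with t = -1, so JV:VM = t:(1−t) = -1:2

JV:VM = -1/2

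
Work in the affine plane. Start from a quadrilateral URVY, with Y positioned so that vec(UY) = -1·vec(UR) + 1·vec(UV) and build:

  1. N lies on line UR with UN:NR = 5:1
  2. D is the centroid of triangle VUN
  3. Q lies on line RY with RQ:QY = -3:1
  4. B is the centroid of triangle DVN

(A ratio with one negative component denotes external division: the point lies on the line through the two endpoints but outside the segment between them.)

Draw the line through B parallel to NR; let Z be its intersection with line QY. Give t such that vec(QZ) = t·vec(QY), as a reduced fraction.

t = 19/9

Set U = (0, 0), R = (1, 0), V = (0, 1), Y = (-1, 1); any affine frame gives the same invariant.
1. N lies on line UR with UN:NR = 5:1 ⇒ N = (5/6, 0)
2. D is the centroid of triangle VUN ⇒ D = (5/18, 1/3)
3. Q lies on line RY with RQ:QY = -3:1 ⇒ Q = (-2, 3/2)
4. B is the centroid of triangle DVN ⇒ B = (10/27, 4/9)
through B parallel to NR: direction (1/6, 0); meets QY at Z = (1/9, 4/9)
Z = Q + t·(Y−Q) with t = 19/9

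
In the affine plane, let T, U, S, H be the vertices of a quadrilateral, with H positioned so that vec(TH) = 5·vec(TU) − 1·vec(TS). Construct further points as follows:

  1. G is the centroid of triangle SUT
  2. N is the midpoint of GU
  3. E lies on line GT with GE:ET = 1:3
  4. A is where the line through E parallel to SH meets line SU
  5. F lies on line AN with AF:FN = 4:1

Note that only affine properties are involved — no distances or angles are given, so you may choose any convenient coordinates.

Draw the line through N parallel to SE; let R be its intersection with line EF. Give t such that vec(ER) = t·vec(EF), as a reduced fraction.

Set T = (0, 0), U = (1, 0), S = (0, 1), H = (5, -1); any affine frame gives the same invariant.
1. G is the centroid of triangle SUT ⇒ G = (1/3, 1/3)
2. N is the midpoint of GU ⇒ N = (2/3, 1/6)
3. E lies on line GT with GE:ET = 1:3 ⇒ E = (1/4, 1/4)
4. A is where the line through E parallel to SH meets line SU ⇒ A = (13/12, -1/12)
5. F lies on line AN with AF:FN = 4:1 ⇒ F = (3/4, 7/60)
through N parallel to SE: direction (1/4, -3/4); meets EF at R = (111/164, 67/492)
R = E + t·(F−E) with t = 35/41

t = 35/41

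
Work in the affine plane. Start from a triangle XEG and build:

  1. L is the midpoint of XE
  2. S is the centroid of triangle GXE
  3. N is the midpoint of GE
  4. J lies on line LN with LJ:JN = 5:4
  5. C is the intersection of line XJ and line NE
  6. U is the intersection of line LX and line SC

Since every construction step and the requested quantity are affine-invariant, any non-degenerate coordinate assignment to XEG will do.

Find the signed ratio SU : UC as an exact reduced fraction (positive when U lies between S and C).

Assign X = (0, 0), E = (1, 0), G = (0, 1) — the answer is frame-independent, so this choice is without loss of generality.
1. L is the midpoint of XE ⇒ L = (1/2, 0)
2. S is the centroid of triangle GXE ⇒ S = (1/3, 1/3)
3. N is the midpoint of GE ⇒ N = (1/2, 1/2)
4. J lies on line LN with LJ:JN = 5:4 ⇒ J = (1/2, 5/18)
5. C is the intersection of line XJ and line NE ⇒ C = (9/14, 5/14)
6. U is the intersection of line LX and line SC ⇒ U = (-4, 0)
U = S + t·(C−S) with t = -14, so SU:UC = t:(1−t) = -14:15

SU:UC = -14/15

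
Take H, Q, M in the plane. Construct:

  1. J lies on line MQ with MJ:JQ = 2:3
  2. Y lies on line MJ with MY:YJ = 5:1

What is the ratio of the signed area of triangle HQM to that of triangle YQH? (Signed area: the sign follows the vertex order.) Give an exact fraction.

[HQM]:[YQH] = -3/2

Set H = (0, 0), Q = (1, 0), M = (0, 1); any affine frame gives the same invariant.
1. J lies on line MQ with MJ:JQ = 2:3 ⇒ J = (2/5, 3/5)
2. Y lies on line MJ with MY:YJ = 5:1 ⇒ Y = (1/3, 2/3)
2·[HQM] = 1, 2·[YQH] = -2/3
[HQM]:[YQH] = 1:-2/3 = -3/2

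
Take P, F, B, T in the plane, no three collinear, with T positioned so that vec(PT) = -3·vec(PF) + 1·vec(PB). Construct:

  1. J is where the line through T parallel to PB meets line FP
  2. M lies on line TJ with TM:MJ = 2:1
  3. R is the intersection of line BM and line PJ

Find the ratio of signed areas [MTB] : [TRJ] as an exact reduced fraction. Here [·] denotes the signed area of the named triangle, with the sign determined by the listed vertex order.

[MTB]:[TRJ] = -4/3

Set P = (0, 0), F = (1, 0), B = (0, 1), T = (-3, 1); any affine frame gives the same invariant.
1. J is where the line through T parallel to PB meets line FP ⇒ J = (-3, 0)
2. M lies on line TJ with TM:MJ = 2:1 ⇒ M = (-3, 1/3)
3. R is the intersection of line BM and line PJ ⇒ R = (-9/2, 0)
2·[MTB] = -2, 2·[TRJ] = 3/2
[MTB]:[TRJ] = -2:3/2 = -4/3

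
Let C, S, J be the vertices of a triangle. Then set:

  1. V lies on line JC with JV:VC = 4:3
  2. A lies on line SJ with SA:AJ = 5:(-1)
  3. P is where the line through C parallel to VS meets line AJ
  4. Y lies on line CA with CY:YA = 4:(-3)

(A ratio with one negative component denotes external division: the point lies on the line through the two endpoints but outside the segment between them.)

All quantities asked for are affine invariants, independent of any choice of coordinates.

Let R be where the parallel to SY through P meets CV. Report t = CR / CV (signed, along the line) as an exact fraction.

t = 203/24

Assign C = (0, 0), S = (1, 0), J = (0, 1) — the answer is frame-independent, so this choice is without loss of generality.
1. V lies on line JC with JV:VC = 4:3 ⇒ V = (0, 3/7)
2. A lies on line SJ with SA:AJ = 5:(-1) ⇒ A = (-1/4, 5/4)
3. P is where the line through C parallel to VS meets line AJ ⇒ P = (7/4, -3/4)
4. Y lies on line CA with CY:YA = 4:(-3) ⇒ Y = (-1, 5)
through P parallel to SY: direction (-2, 5); meets CV at R = (0, 29/8)
R = C + t·(V−C) with t = 203/24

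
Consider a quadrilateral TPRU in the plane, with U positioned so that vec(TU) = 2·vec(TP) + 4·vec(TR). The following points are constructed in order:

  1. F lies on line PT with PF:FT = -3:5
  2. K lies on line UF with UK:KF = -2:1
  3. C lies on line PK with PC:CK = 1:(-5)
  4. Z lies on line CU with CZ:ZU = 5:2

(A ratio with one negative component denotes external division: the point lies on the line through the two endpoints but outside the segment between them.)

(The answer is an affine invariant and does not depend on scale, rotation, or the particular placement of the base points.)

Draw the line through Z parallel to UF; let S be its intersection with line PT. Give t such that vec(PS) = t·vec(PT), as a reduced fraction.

t = -27/28

Choose coordinates T = (0, 0), P = (1, 0), R = (0, 1), U = (2, 4).
1. F lies on line PT with PF:FT = -3:5 ⇒ F = (5/2, 0)
2. K lies on line UF with UK:KF = -2:1 ⇒ K = (3, -4)
3. C lies on line PK with PC:CK = 1:(-5) ⇒ C = (1/2, 1)
4. Z lies on line CU with CZ:ZU = 5:2 ⇒ Z = (11/7, 22/7)
through Z parallel to UF: direction (1/2, -4); meets PT at S = (55/28, 0)
S = P + t·(T−P) with t = -27/28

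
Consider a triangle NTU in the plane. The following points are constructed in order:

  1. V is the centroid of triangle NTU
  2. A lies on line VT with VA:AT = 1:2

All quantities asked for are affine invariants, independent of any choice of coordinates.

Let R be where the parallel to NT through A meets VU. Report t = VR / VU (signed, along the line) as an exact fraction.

Choose coordinates N = (0, 0), T = (1, 0), U = (0, 1).
1. V is the centroid of triangle NTU ⇒ V = (1/3, 1/3)
2. A lies on line VT with VA:AT = 1:2 ⇒ A = (5/9, 2/9)
through A parallel to NT: direction (1, 0); meets VU at R = (7/18, 2/9)
R = V + t·(U−V) with t = -1/6

t = -1/6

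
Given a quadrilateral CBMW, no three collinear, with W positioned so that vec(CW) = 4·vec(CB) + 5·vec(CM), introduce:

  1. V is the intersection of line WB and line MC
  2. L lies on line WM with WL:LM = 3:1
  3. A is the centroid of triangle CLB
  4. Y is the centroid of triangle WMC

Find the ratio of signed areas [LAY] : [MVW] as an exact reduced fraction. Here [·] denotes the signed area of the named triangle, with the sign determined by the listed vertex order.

Work in coordinates with C = (0, 0), B = (1, 0), M = (0, 1), W = (4, 5).
1. V is the intersection of line WB and line MC ⇒ V = (0, -5/3)
2. L lies on line WM with WL:LM = 3:1 ⇒ L = (1, 2)
3. A is the centroid of triangle CLB ⇒ A = (2/3, 2/3)
4. Y is the centroid of triangle WMC ⇒ Y = (4/3, 2)
2·[LAY] = 4/9, 2·[MVW] = 32/3
[LAY]:[MVW] = 4/9:32/3 = 1/24

[LAY]:[MVW] = 1/24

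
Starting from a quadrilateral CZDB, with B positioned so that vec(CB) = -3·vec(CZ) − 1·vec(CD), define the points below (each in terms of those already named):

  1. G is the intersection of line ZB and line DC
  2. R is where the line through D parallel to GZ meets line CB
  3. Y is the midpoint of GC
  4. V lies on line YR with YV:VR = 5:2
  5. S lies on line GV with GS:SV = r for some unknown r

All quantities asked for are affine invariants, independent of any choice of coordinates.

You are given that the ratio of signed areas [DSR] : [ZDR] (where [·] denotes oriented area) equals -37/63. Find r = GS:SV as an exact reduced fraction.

Choose coordinates C = (0, 0), Z = (1, 0), D = (0, 1), B = (-3, -1).
1. G is the intersection of line ZB and line DC ⇒ G = (0, -1/4)
2. R is where the line through D parallel to GZ meets line CB ⇒ R = (12, 4)
3. Y is the midpoint of GC ⇒ Y = (0, -1/8)
4. V lies on line YR with YV:VR = 5:2 ⇒ V = (60/7, 79/28)
5. With GS:SV = r, write λ = r/(r+1) so S = G + λ·(V−G); S is affine-linear in λ
Every point depending on S is an affine combination of S and λ-independent points, so each such coordinate is linear in λ; the λ² term in each signed area is a multiple of (V−G)×(V−G) = 0, so 2·[DSR] and 2·[ZDR] are each linear in λ. Evaluating at λ=0 and λ=1:
  2·[DSR] = -78/7·λ + 15,   2·[ZDR] = -15
So [DSR]:[ZDR] = (-78/7·λ + 15) / (-15). Setting this equal to -37/63:
  -78/7·λ + 15 = -37/63·(-15)  ⇒  λ = 5/9
Then r = λ/(1−λ) = (5/9)/(4/9) = 5/4. Check: with r = 5/4, S = (100/21, 367/252) and [DSR]:[ZDR] = -37/63 as required.

r = 5/4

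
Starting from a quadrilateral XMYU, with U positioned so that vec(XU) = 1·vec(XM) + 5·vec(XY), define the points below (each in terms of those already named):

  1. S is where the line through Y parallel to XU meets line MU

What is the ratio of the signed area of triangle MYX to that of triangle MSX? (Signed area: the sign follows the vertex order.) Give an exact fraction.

Work in coordinates with X = (0, 0), M = (1, 0), Y = (0, 1), U = (1, 5).
1. S is where the line through Y parallel to XU meets line MU ⇒ S = (1, 6)
2·[MYX] = 1, 2·[MSX] = 6
[MYX]:[MSX] = 1:6 = 1/6

[MYX]:[MSX] = 1/6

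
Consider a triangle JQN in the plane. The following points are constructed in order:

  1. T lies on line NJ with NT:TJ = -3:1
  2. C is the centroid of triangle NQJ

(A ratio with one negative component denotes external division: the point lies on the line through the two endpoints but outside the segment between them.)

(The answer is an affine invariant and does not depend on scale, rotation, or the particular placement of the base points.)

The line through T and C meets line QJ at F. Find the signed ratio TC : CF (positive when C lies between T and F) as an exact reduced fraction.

Work in coordinates with J = (0, 0), Q = (1, 0), N = (0, 1).
1. T lies on line NJ with NT:TJ = -3:1 ⇒ T = (0, -1/2)
2. C is the centroid of triangle NQJ ⇒ C = (1/3, 1/3)
line TC meets QJ at F = (1/5, 0)
C = T + t·(F−T) with t = 5/3, so TC:CF = 5/3:-2/3

TC:CF = -5/2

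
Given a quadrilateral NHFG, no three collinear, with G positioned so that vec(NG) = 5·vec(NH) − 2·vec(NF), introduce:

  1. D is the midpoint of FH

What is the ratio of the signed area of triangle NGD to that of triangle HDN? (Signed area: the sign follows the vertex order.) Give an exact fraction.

Choose coordinates N = (0, 0), H = (1, 0), F = (0, 1), G = (5, -2).
1. D is the midpoint of FH ⇒ D = (1/2, 1/2)
2·[NGD] = 7/2, 2·[HDN] = 1/2
[NGD]:[HDN] = 7/2:1/2 = 7

[NGD]:[HDN] = 7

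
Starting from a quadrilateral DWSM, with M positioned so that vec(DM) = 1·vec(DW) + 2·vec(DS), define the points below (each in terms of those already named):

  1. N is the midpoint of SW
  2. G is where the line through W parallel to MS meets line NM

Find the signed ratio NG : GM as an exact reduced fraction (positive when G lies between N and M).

NG:GM = -1/2

Choose coordinates D = (0, 0), W = (1, 0), S = (0, 1), M = (1, 2).
1. N is the midpoint of SW ⇒ N = (1/2, 1/2)
2. G is where the line through W parallel to MS meets line NM ⇒ G = (0, -1)
G = N + t·(M−N) with t = -1, so NG:GM = t:(1−t) = -1:2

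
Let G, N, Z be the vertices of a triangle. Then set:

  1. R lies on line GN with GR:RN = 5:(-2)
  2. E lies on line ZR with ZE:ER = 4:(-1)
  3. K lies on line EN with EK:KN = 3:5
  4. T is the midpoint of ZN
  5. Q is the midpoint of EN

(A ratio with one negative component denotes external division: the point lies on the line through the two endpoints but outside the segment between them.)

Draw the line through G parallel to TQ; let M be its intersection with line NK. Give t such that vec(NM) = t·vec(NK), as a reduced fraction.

t = -12/5

Choose coordinates G = (0, 0), N = (1, 0), Z = (0, 1).
1. R lies on line GN with GR:RN = 5:(-2) ⇒ R = (5/3, 0)
2. E lies on line ZR with ZE:ER = 4:(-1) ⇒ E = (20/9, -1/3)
3. K lies on line EN with EK:KN = 3:5 ⇒ K = (127/72, -5/24)
4. T is the midpoint of ZN ⇒ T = (1/2, 1/2)
5. Q is the midpoint of EN ⇒ Q = (29/18, -1/6)
through G parallel to TQ: direction (10/9, -2/3); meets NK at M = (-5/6, 1/2)
M = N + t·(K−N) with t = -12/5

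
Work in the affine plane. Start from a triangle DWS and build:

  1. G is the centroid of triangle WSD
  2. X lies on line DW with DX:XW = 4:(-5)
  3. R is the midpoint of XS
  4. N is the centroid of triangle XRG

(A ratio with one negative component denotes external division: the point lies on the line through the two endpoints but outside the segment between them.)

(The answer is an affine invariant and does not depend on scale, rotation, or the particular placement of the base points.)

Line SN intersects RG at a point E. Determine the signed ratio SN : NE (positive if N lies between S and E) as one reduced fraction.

SN:NE = -4

Set D = (0, 0), W = (1, 0), S = (0, 1); any affine frame gives the same invariant.
1. G is the centroid of triangle WSD ⇒ G = (1/3, 1/3)
2. X lies on line DW with DX:XW = 4:(-5) ⇒ X = (-4, 0)
3. R is the midpoint of XS ⇒ R = (-2, 1/2)
4. N is the centroid of triangle XRG ⇒ N = (-17/9, 5/18)
line SN meets RG at E = (-17/12, 11/24)
N = S + t·(E−S) with t = 4/3, so SN:NE = 4/3:-1/3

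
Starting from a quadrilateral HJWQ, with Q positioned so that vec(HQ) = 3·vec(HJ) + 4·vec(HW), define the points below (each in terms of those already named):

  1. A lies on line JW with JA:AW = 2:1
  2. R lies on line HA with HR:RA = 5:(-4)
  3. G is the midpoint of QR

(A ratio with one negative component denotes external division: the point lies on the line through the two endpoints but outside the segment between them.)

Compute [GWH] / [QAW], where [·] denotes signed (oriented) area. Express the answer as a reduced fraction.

Assign H = (0, 0), J = (1, 0), W = (0, 1), Q = (3, 4) — the answer is frame-independent, so this choice is without loss of generality.
1. A lies on line JW with JA:AW = 2:1 ⇒ A = (1/3, 2/3)
2. R lies on line HA with HR:RA = 5:(-4) ⇒ R = (5/3, 10/3)
3. G is the midpoint of QR ⇒ G = (7/3, 11/3)
2·[GWH] = 7/3, 2·[QAW] = -2
[GWH]:[QAW] = 7/3:-2 = -7/6

[GWH]:[QAW] = -7/6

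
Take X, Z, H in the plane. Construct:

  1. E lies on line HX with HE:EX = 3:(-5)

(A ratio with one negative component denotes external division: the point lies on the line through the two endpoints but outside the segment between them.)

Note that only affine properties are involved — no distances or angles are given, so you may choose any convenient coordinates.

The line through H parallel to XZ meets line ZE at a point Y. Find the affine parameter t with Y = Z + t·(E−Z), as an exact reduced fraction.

Assign X = (0, 0), Z = (1, 0), H = (0, 1) — the answer is frame-independent, so this choice is without loss of generality.
1. E lies on line HX with HE:EX = 3:(-5) ⇒ E = (0, 5/2)
through H parallel to XZ: direction (1, 0); meets ZE at Y = (3/5, 1)
Y = Z + t·(E−Z) with t = 2/5

t = 2/5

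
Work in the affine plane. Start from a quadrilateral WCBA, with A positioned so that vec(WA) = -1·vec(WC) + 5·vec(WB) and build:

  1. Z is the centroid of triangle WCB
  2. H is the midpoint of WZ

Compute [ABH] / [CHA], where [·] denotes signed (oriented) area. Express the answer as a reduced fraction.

[ABH]:[CHA] = 1/23

Set W = (0, 0), C = (1, 0), B = (0, 1), A = (-1, 5); any affine frame gives the same invariant.
1. Z is the centroid of triangle WCB ⇒ Z = (1/3, 1/3)
2. H is the midpoint of WZ ⇒ H = (1/6, 1/6)
2·[ABH] = -1/6, 2·[CHA] = -23/6
[ABH]:[CHA] = -1/6:-23/6 = 1/23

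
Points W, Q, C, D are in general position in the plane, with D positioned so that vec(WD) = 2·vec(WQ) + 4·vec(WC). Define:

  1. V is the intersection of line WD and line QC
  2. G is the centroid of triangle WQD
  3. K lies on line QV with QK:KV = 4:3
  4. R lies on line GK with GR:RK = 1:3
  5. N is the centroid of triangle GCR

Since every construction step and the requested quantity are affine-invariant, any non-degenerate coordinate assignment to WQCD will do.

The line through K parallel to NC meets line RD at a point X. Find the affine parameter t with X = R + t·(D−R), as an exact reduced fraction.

t = -78/319

Work in coordinates with W = (0, 0), Q = (1, 0), C = (0, 1), D = (2, 4).
1. V is the intersection of line WD and line QC ⇒ V = (1/3, 2/3)
2. G is the centroid of triangle WQD ⇒ G = (1, 4/3)
3. K lies on line QV with QK:KV = 4:3 ⇒ K = (13/21, 8/21)
4. R lies on line GK with GR:RK = 1:3 ⇒ R = (19/21, 23/21)
5. N is the centroid of triangle GCR ⇒ N = (40/63, 8/7)
through K parallel to NC: direction (-40/63, -1/7); meets RD at X = (4267/6699, 2579/6699)
X = R + t·(D−R) with t = -78/319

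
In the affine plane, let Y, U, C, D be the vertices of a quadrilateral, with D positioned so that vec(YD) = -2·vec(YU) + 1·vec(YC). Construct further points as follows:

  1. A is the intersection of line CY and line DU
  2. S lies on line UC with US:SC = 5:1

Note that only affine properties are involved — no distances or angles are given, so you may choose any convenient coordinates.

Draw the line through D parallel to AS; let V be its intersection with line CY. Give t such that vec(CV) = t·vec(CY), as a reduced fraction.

t = -6

Work in coordinates with Y = (0, 0), U = (1, 0), C = (0, 1), D = (-2, 1).
1. A is the intersection of line CY and line DU ⇒ A = (0, 1/3)
2. S lies on line UC with US:SC = 5:1 ⇒ S = (1/6, 5/6)
through D parallel to AS: direction (1/6, 1/2); meets CY at V = (0, 7)
V = C + t·(Y−C) with t = -6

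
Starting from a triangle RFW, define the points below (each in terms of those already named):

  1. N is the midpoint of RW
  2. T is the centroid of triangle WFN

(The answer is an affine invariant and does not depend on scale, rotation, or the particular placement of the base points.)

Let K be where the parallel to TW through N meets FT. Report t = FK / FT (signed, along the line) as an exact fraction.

t = 2

Assign R = (0, 0), F = (1, 0), W = (0, 1) — the answer is frame-independent, so this choice is without loss of generality.
1. N is the midpoint of RW ⇒ N = (0, 1/2)
2. T is the centroid of triangle WFN ⇒ T = (1/3, 1/2)
through N parallel to TW: direction (-1/3, 1/2); meets FT at K = (-1/3, 1)
K = F + t·(T−F) with t = 2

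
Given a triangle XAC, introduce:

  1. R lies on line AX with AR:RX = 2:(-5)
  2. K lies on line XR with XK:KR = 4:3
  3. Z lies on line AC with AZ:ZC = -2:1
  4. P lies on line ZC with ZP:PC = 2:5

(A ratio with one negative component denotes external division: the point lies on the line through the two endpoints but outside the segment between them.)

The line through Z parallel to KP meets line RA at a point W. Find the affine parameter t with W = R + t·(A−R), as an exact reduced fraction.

t = 13/12

Work in coordinates with X = (0, 0), A = (1, 0), C = (0, 1).
1. R lies on line AX with AR:RX = 2:(-5) ⇒ R = (5/3, 0)
2. K lies on line XR with XK:KR = 4:3 ⇒ K = (20/21, 0)
3. Z lies on line AC with AZ:ZC = -2:1 ⇒ Z = (-1, 2)
4. P lies on line ZC with ZP:PC = 2:5 ⇒ P = (-5/7, 12/7)
through Z parallel to KP: direction (-5/3, 12/7); meets RA at W = (17/18, 0)
W = R + t·(A−R) with t = 13/12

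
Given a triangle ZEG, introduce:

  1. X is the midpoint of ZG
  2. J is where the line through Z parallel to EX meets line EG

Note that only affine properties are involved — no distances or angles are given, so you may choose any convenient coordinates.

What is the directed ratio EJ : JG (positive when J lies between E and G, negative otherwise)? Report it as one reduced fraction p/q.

EJ:JG = -1/2

Choose coordinates Z = (0, 0), E = (1, 0), G = (0, 1).
1. X is the midpoint of ZG ⇒ X = (0, 1/2)
2. J is where the line through Z parallel to EX meets line EG ⇒ J = (2, -1)
J = E + t·(G−E) with t = -1, so EJ:JG = t:(1−t) = -1:2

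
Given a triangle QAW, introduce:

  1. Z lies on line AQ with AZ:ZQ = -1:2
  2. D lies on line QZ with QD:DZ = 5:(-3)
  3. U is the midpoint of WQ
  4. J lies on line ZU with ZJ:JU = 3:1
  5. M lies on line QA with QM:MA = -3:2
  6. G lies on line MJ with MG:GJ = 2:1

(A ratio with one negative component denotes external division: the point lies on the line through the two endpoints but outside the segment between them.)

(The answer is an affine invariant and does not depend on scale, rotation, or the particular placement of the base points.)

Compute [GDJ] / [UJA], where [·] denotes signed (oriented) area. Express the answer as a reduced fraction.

Choose coordinates Q = (0, 0), A = (1, 0), W = (0, 1).
1. Z lies on line AQ with AZ:ZQ = -1:2 ⇒ Z = (2, 0)
2. D lies on line QZ with QD:DZ = 5:(-3) ⇒ D = (5, 0)
3. U is the midpoint of WQ ⇒ U = (0, 1/2)
4. J lies on line ZU with ZJ:JU = 3:1 ⇒ J = (1/2, 3/8)
5. M lies on line QA with QM:MA = -3:2 ⇒ M = (3, 0)
6. G lies on line MJ with MG:GJ = 2:1 ⇒ G = (4/3, 1/4)
2·[GDJ] = 1/4, 2·[UJA] = -1/8
[GDJ]:[UJA] = 1/4:-1/8 = -2

[GDJ]:[UJA] = -2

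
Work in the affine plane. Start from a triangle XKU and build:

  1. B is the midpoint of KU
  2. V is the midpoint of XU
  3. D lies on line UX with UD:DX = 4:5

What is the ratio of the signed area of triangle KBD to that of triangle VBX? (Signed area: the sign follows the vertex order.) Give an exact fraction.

[KBD]:[VBX] = -8/9

Work in coordinates with X = (0, 0), K = (1, 0), U = (0, 1).
1. B is the midpoint of KU ⇒ B = (1/2, 1/2)
2. V is the midpoint of XU ⇒ V = (0, 1/2)
3. D lies on line UX with UD:DX = 4:5 ⇒ D = (0, 5/9)
2·[KBD] = 2/9, 2·[VBX] = -1/4
[KBD]:[VBX] = 2/9:-1/4 = -8/9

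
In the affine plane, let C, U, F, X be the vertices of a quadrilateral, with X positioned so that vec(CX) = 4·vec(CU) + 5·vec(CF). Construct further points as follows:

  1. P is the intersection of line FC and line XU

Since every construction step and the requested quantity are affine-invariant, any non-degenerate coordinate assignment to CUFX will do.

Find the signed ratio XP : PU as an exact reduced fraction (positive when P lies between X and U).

XP:PU = -4

Set C = (0, 0), U = (1, 0), F = (0, 1), X = (4, 5); any affine frame gives the same invariant.
1. P is the intersection of line FC and line XU ⇒ P = (0, -5/3)
P = X + t·(U−X) with t = 4/3, so XP:PU = t:(1−t) = 4/3:-1/3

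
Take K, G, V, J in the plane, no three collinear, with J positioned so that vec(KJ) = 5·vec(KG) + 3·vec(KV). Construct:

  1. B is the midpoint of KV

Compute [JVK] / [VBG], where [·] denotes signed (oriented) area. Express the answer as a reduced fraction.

Set K = (0, 0), G = (1, 0), V = (0, 1), J = (5, 3); any affine frame gives the same invariant.
1. B is the midpoint of KV ⇒ B = (0, 1/2)
2·[JVK] = 5, 2·[VBG] = 1/2
[JVK]:[VBG] = 5:1/2 = 10

[JVK]:[VBG] = 10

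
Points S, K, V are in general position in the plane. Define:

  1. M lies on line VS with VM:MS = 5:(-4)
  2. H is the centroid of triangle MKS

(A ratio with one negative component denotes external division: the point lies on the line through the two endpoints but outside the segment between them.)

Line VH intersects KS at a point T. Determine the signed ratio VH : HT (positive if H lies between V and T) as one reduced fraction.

Set S = (0, 0), K = (1, 0), V = (0, 1); any affine frame gives the same invariant.
1. M lies on line VS with VM:MS = 5:(-4) ⇒ M = (0, -4)
2. H is the centroid of triangle MKS ⇒ H = (1/3, -4/3)
line VH meets KS at T = (1/7, 0)
H = V + t·(T−V) with t = 7/3, so VH:HT = 7/3:-4/3

VH:HT = -7/4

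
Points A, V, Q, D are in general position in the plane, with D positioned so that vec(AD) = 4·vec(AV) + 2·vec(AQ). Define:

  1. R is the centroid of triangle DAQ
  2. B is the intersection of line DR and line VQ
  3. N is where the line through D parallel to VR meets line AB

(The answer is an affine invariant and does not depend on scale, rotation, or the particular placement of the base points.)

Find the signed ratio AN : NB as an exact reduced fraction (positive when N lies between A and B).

AN:NB = -22/21

Set A = (0, 0), V = (1, 0), Q = (0, 1), D = (4, 2); any affine frame gives the same invariant.
1. R is the centroid of triangle DAQ ⇒ R = (4/3, 1)
2. B is the intersection of line DR and line VQ ⇒ B = (4/11, 7/11)
3. N is where the line through D parallel to VR meets line AB ⇒ N = (8, 14)
N = A + t·(B−A) with t = 22, so AN:NB = t:(1−t) = 22:-21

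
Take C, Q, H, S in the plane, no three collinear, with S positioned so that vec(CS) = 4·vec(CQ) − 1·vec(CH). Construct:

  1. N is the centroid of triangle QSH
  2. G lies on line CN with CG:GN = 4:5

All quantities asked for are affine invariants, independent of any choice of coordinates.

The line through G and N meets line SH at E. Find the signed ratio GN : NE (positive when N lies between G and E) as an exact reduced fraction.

GN:NE = 25/9

Set C = (0, 0), Q = (1, 0), H = (0, 1), S = (4, -1); any affine frame gives the same invariant.
1. N is the centroid of triangle QSH ⇒ N = (5/3, 0)
2. G lies on line CN with CG:GN = 4:5 ⇒ G = (20/27, 0)
line GN meets SH at E = (2, 0)
N = G + t·(E−G) with t = 25/34, so GN:NE = 25/34:9/34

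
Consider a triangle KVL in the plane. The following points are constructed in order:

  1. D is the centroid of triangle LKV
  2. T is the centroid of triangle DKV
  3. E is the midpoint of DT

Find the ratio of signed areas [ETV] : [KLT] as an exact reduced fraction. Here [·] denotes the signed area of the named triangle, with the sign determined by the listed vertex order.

[ETV]:[KLT] = -1/8

Assign K = (0, 0), V = (1, 0), L = (0, 1) — the answer is frame-independent, so this choice is without loss of generality.
1. D is the centroid of triangle LKV ⇒ D = (1/3, 1/3)
2. T is the centroid of triangle DKV ⇒ T = (4/9, 1/9)
3. E is the midpoint of DT ⇒ E = (7/18, 2/9)
2·[ETV] = 1/18, 2·[KLT] = -4/9
[ETV]:[KLT] = 1/18:-4/9 = -1/8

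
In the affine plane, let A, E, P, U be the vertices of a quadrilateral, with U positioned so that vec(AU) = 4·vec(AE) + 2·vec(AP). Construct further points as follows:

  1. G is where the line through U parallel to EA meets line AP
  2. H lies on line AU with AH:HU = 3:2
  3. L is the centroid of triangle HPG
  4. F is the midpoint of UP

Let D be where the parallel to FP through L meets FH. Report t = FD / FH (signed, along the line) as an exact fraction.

t = -1/2

Set A = (0, 0), E = (1, 0), P = (0, 1), U = (4, 2); any affine frame gives the same invariant.
1. G is where the line through U parallel to EA meets line AP ⇒ G = (0, 2)
2. H lies on line AU with AH:HU = 3:2 ⇒ H = (12/5, 6/5)
3. L is the centroid of triangle HPG ⇒ L = (4/5, 7/5)
4. F is the midpoint of UP ⇒ F = (2, 3/2)
through L parallel to FP: direction (-2, -1/2); meets FH at D = (9/5, 33/20)
D = F + t·(H−F) with t = -1/2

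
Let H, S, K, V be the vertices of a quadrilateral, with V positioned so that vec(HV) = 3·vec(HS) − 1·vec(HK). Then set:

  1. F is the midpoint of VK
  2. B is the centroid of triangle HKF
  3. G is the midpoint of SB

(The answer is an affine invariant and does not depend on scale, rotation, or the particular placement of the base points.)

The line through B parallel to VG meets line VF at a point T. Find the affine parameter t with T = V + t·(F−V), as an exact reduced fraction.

Set H = (0, 0), S = (1, 0), K = (0, 1), V = (3, -1); any affine frame gives the same invariant.
1. F is the midpoint of VK ⇒ F = (3/2, 0)
2. B is the centroid of triangle HKF ⇒ B = (1/2, 1/3)
3. G is the midpoint of SB ⇒ G = (3/4, 1/6)
through B parallel to VG: direction (-9/4, 7/6); meets VF at T = (11/4, -5/6)
T = V + t·(F−V) with t = 1/6

t = 1/6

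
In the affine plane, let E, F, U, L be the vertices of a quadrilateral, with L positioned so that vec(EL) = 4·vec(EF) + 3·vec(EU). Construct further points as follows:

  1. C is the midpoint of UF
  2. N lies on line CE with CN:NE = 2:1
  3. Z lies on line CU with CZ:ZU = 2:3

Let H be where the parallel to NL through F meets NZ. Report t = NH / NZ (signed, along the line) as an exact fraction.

t = -9/5

Assign E = (0, 0), F = (1, 0), U = (0, 1), L = (4, 3) — the answer is frame-independent, so this choice is without loss of generality.
1. C is the midpoint of UF ⇒ C = (1/2, 1/2)
2. N lies on line CE with CN:NE = 2:1 ⇒ N = (1/6, 1/6)
3. Z lies on line CU with CZ:ZU = 2:3 ⇒ Z = (3/10, 7/10)
through F parallel to NL: direction (23/6, 17/6); meets NZ at H = (-11/150, -119/150)
H = N + t·(Z−N) with t = -9/5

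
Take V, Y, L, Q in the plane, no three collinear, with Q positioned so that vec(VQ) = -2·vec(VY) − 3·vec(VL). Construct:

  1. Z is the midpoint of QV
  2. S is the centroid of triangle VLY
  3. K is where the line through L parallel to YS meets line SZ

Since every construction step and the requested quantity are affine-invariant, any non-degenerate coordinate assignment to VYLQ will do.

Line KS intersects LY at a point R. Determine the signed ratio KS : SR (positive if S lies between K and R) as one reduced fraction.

Choose coordinates V = (0, 0), Y = (1, 0), L = (0, 1), Q = (-2, -3).
1. Z is the midpoint of QV ⇒ Z = (-1, -3/2)
2. S is the centroid of triangle VLY ⇒ S = (1/3, 1/3)
3. K is where the line through L parallel to YS meets line SZ ⇒ K = (3/5, 7/10)
line KS meets LY at R = (9/19, 10/19)
S = K + t·(R−K) with t = 19/9, so KS:SR = 19/9:-10/9

KS:SR = -19/10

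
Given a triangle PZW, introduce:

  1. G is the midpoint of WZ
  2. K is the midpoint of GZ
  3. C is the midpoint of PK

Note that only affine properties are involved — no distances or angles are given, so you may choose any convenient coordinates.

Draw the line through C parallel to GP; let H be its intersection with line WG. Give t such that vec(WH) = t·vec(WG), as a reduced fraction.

t = 5/4

Assign P = (0, 0), Z = (1, 0), W = (0, 1) — the answer is frame-independent, so this choice is without loss of generality.
1. G is the midpoint of WZ ⇒ G = (1/2, 1/2)
2. K is the midpoint of GZ ⇒ K = (3/4, 1/4)
3. C is the midpoint of PK ⇒ C = (3/8, 1/8)
through C parallel to GP: direction (-1/2, -1/2); meets WG at H = (5/8, 3/8)
H = W + t·(G−W) with t = 5/4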